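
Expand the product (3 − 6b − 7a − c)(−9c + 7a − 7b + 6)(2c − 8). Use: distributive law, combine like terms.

(3 − 6b − 7a − c)(−9c + 7a − 7b + 6)(2c − 8)
= (−27c + 21a − 21b + 18 + 54bc − 42ab + 42b^2 − 36b + 63ac − 49a^2 + 49ab − 42a + 9c^2 − 7ac + 7bc − 6c)(2c − 8)    [distributive law]
= (−33c − 21a − 57b + 18 + 61bc + 7ab + 42b^2 + 56ac − 49a^2 + 9c^2)(2c − 8)    [combine like terms]
= −66c^2 + 264c − 42ac + 168a − 114bc + 456b + 36c − 144 + 122bc^2 − 488bc + 14abc − 56ab + 84b^2c − 336b^2 + 112ac^2 − 448ac − 98a^2c + 392a^2 + 18c^3 − 72c^2    [distributive law]
= −138c^2 + 300c − 490ac + 168a − 602bc + 456b − 144 + 122bc^2 + 14abc − 56ab + 84b^2c − 336b^2 + 112ac^2 − 98a^2c + 392a^2 + 18c^3    [combine like terms]

−138c^2 + 300c − 490ac + 168a − 602bc + 456b − 144 + 122bc^2 + 14abc − 56ab + 84b^2c − 336b^2 + 112ac^2 − 98a^2c + 392a^2 + 18c^3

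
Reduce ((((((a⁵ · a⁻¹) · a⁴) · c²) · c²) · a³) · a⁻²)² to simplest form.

a¹⁸c⁸

((((((a⁵ · a⁻¹) · a⁴) · c²) · c²) · a³) · a⁻²)²
= ((((((a⁵ · a⁻¹) · a⁴) · c²) · c²) · a³)²) · ((a⁻²)²)    [power of a product]
= ((((((a⁵ · a⁻¹) · a⁴) · c²) · c²)²) · ((a³)²)) · ((a⁻²)²)    [power of a product]
= ((((((a⁵ · a⁻¹) · a⁴) · c²)²) · ((c²)²)) · ((a³)²)) · ((a⁻²)²)    [power of a product]
= ((((((a⁵ · a⁻¹) · a⁴)²) · ((c²)²)) · ((c²)²)) · ((a³)²)) · ((a⁻²)²)    [power of a product]
= ((((((a⁵ · a⁻¹)²) · ((a⁴)²)) · ((c²)²)) · ((c²)²)) · ((a³)²)) · ((a⁻²)²)    [power of a product]
= (((((((a⁵)²) · ((a⁻¹)²)) · ((a⁴)²)) · ((c²)²)) · ((c²)²)) · ((a³)²)) · ((a⁻²)²)    [power of a product]
= (((((a¹⁰ · ((a⁻¹)²)) · ((a⁴)²)) · ((c²)²)) · ((c²)²)) · ((a³)²)) · ((a⁻²)²)    [power of a power]
= (((((a¹⁰ · a⁻²) · ((a⁴)²)) · ((c²)²)) · ((c²)²)) · ((a³)²)) · ((a⁻²)²)    [power of a power]
= ((((a⁸ · ((a⁴)²)) · ((c²)²)) · ((c²)²)) · ((a³)²)) · ((a⁻²)²)    [product of powers]
= ((((a⁸ · a⁸) · ((c²)²)) · ((c²)²)) · ((a³)²)) · ((a⁻²)²)    [power of a power]
= (((a¹⁶ · ((c²)²)) · ((c²)²)) · ((a³)²)) · ((a⁻²)²)    [product of powers]
= (((a¹⁶ · c⁴) · ((c²)²)) · ((a³)²)) · ((a⁻²)²)    [power of a power]
= (((a¹⁶ · c⁴) · c⁴) · ((a³)²)) · ((a⁻²)²)    [power of a power]
= (((a¹⁶ · c⁴) · c⁴) · a⁶) · ((a⁻²)²)    [power of a power]
= (((a¹⁶ · c⁴) · c⁴) · a⁶) · a⁻⁴    [power of a power]
= a¹⁸c⁸    [product of powers]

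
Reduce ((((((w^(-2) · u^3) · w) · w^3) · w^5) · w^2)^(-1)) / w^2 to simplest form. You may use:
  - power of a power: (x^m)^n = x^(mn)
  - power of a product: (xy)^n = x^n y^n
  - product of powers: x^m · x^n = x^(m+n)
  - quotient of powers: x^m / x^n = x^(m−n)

((((((w^(-2) · u^3) · w) · w^3) · w^5) · w^2)^(-1)) / w^2
= ((((((w^(-2) · u^3) · w) · w^3) · w^5)^(-1)) · ((w^2)^(-1))) / w^2    [power of a product]
= ((((((w^(-2) · u^3) · w) · w^3)^(-1)) · ((w^5)^(-1))) · ((w^2)^(-1))) / w^2    [power of a product]
= ((((((w^(-2) · u^3) · w)^(-1)) · ((w^3)^(-1))) · ((w^5)^(-1))) · ((w^2)^(-1))) / w^2    [power of a product]
= ((((((w^(-2) · u^3)^(-1)) · (w^(-1))) · ((w^3)^(-1))) · ((w^5)^(-1))) · ((w^2)^(-1))) / w^2    [power of a product]
= (((((((w^(-2))^(-1)) · ((u^3)^(-1))) · (w^(-1))) · ((w^3)^(-1))) · ((w^5)^(-1))) · ((w^2)^(-1))) / w^2    [power of a product]
= (((((w^2 · ((u^3)^(-1))) · (w^(-1))) · ((w^3)^(-1))) · ((w^5)^(-1))) · ((w^2)^(-1))) / w^2    [power of a power]
= (((((w^2 · u^(-3)) · (w^(-1))) · ((w^3)^(-1))) · ((w^5)^(-1))) · ((w^2)^(-1))) / w^2    [power of a power]
= (((((w^2 · u^(-3)) · w^(-1)) · w^(-3)) · ((w^5)^(-1))) · ((w^2)^(-1))) / w^2    [power of a power]
= (((((w^2 · u^(-3)) · w^(-1)) · w^(-3)) · w^(-5)) · ((w^2)^(-1))) / w^2    [power of a power]
= (((((w^2 · u^(-3)) · w^(-1)) · w^(-3)) · w^(-5)) · w^(-2)) / w^2    [power of a power]
= u^(-3)w^(-11)    [quotient of powers; product of powers]

u^(-3)w^(-11)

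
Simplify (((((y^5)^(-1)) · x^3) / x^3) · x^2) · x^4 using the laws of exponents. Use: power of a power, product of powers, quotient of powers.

x^6y^(-5)

(((((y^5)^(-1)) · x^3) / x^3) · x^2) · x^4
= (((y^(-5) · x^3) / x^3) · x^2) · x^4    [power of a power]
= x^6y^(-5)    [quotient of powers; product of powers]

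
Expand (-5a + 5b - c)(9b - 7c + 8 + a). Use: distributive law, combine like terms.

(-5a + 5b - c)(9b - 7c + 8 + a)
= -45ab + 35ac - 40a - 5a² + 45b² - 35bc + 40b + 5ab - 9bc + 7c² - 8c - ac    [distributive law]
= -40ab + 34ac - 40a - 5a² + 45b² - 44bc + 40b + 7c² - 8c    [combine like terms]

-40ab + 34ac - 40a - 5a² + 45b² - 44bc + 40b + 7c² - 8c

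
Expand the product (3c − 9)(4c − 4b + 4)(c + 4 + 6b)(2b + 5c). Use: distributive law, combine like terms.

(3c − 9)(4c − 4b + 4)(c + 4 + 6b)(2b + 5c)
= (12c^2 − 12bc + 12c − 36c + 36b − 36)(c + 4 + 6b)(2b + 5c)    [distributive law]
= (12c^2 − 12bc − 24c + 36b − 36)(c + 4 + 6b)(2b + 5c)    [combine like terms]
= (12c^3 + 48c^2 + 72bc^2 − 12bc^2 − 48bc − 72b^2c − 24c^2 − 96c − 144bc + 36bc + 144b + 216b^2 − 36c − 144 − 216b)(2b + 5c)    [distributive law]
= (12c^3 + 24c^2 + 60bc^2 − 156bc − 72b^2c − 132c − 72b + 216b^2 − 144)(2b + 5c)    [combine like terms]
= 24bc^3 + 60c^4 + 48bc^2 + 120c^3 + 120b^2c^2 + 300bc^3 − 312b^2c − 780bc^2 − 144b^3c − 360b^2c^2 − 264bc − 660c^2 − 144b^2 − 360bc + 432b^3 + 1080b^2c − 288b − 720c    [distributive law]
= 324bc^3 + 60c^4 − 732bc^2 + 120c^3 − 240b^2c^2 + 768b^2c − 144b^3c − 624bc − 660c^2 − 144b^2 + 432b^3 − 288b − 720c    [combine like terms]

324bc^3 + 60c^4 − 732bc^2 + 120c^3 − 240b^2c^2 + 768b^2c − 144b^3c − 624bc − 660c^2 − 144b^2 + 432b^3 − 288b − 720c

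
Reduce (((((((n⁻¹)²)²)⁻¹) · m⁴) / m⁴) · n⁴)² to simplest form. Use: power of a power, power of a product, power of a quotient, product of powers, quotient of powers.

(((((((n⁻¹)²)²)⁻¹) · m⁴) / m⁴) · n⁴)²
= (((((((n⁻¹)²)²)⁻¹) · m⁴) / m⁴)²) · ((n⁴)²)    [power of a product]
= (((((((n⁻¹)²)²)⁻¹) · m⁴)²) / ((m⁴)²)) · ((n⁴)²)    [power of a quotient]
= (((((((n⁻¹)²)²)⁻¹)²) · ((m⁴)²)) / ((m⁴)²)) · ((n⁴)²)    [power of a product]
= ((((((n⁻¹)²)²)⁻²) · ((m⁴)²)) / ((m⁴)²)) · ((n⁴)²)    [power of a power]
= (((((n⁻¹)²)⁻⁴) · ((m⁴)²)) / ((m⁴)²)) · ((n⁴)²)    [power of a power]
= ((((n⁻¹)⁻⁸) · ((m⁴)²)) / ((m⁴)²)) · ((n⁴)²)    [power of a power]
= ((n⁸ · ((m⁴)²)) / ((m⁴)²)) · ((n⁴)²)    [power of a power]
= ((n⁸ · m⁸) / ((m⁴)²)) · ((n⁴)²)    [power of a power]
= ((n⁸ · m⁸) / m⁸) · ((n⁴)²)    [power of a power]
= ((n⁸ · m⁸) / m⁸) · n⁸    [power of a power]
= n¹⁶    [quotient of powers; product of powers]

n¹⁶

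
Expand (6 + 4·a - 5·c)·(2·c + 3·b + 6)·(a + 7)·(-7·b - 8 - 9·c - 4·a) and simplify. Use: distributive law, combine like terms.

(6 + 4·a - 5·c)·(2·c + 3·b + 6)·(a + 7)·(-7·b - 8 - 9·c - 4·a)
= (12·c + 18·b + 36 + 8·a·c + 12·a·b + 24·a - 10·c² - 15·b·c - 30·c)·(a + 7)·(-7·b - 8 - 9·c - 4·a)    [distributive law]
= (-18·c + 18·b + 36 + 8·a·c + 12·a·b + 24·a - 10·c² - 15·b·c)·(a + 7)·(-7·b - 8 - 9·c - 4·a)    [combine like terms]
= (-18·a·c - 126·c + 18·a·b + 126·b + 36·a + 252 + 8·a²·c + 56·a·c + 12·a²·b + 84·a·b + 24·a² + 168·a - 10·a·c² - 70·c² - 15·a·b·c - 105·b·c)·(-7·b - 8 - 9·c - 4·a)    [distributive law]
= (38·a·c - 126·c + 102·a·b + 126·b + 204·a + 252 + 8·a²·c + 12·a²·b + 24·a² - 10·a·c² - 70·c² - 15·a·b·c - 105·b·c)·(-7·b - 8 - 9·c - 4·a)    [combine like terms]
= -266·a·b·c - 304·a·c - 342·a·c² - 152·a²·c + 882·b·c + 1008·c + 1134·c² + 504·a·c - 714·a·b² - 816·a·b - 918·a·b·c - 408·a²·b - 882·b² - 1008·b - 1134·b·c - 504·a·b - 1428·a·b - 1632·a - 1836·a·c - 816·a² - 1764·b - 2016 - 2268·c - 1008·a - 56·a²·b·c - 64·a²·c - 72·a²·c² - 32·a³·c - 84·a²·b² - 96·a²·b - 108·a²·b·c - 48·a³·b - 168·a²·b - 192·a² - 216·a²·c - 96·a³ + 70·a·b·c² + 80·a·c² + 90·a·c³ + 40·a²·c² + 490·b·c² + 560·c² + 630·c³ + 280·a·c² + 105·a·b²·c + 120·a·b·c + 135·a·b·c² + 60·a²·b·c + 735·b²·c + 840·b·c + 945·b·c² + 420·a·b·c    [distributive law]
= -644·a·b·c - 1636·a·c + 18·a·c² - 432·a²·c + 588·b·c - 1260·c + 1694·c² - 714·a·b² - 2748·a·b - 672·a²·b - 882·b² - 2772·b - 2640·a - 1008·a² - 2016 - 104·a²·b·c - 32·a²·c² - 32·a³·c - 84·a²·b² - 48·a³·b - 96·a³ + 205·a·b·c² + 90·a·c³ + 1435·b·c² + 630·c³ + 105·a·b²·c + 735·b²·c    [combine like terms]

-644·a·b·c - 1636·a·c + 18·a·c² - 432·a²·c + 588·b·c - 1260·c + 1694·c² - 714·a·b² - 2748·a·b - 672·a²·b - 882·b² - 2772·b - 2640·a - 1008·a² - 2016 - 104·a²·b·c - 32·a²·c² - 32·a³·c - 84·a²·b² - 48·a³·b - 96·a³ + 205·a·b·c² + 90·a·c³ + 1435·b·c² + 630·c³ + 105·a·b²·c + 735·b²·c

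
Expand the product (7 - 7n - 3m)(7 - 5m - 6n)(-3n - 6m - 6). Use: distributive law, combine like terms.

(7 - 7n - 3m)(7 - 5m - 6n)(-3n - 6m - 6)
= (49 - 35m - 42n - 49n + 35mn + 42n² - 21m + 15m² + 18mn)(-3n - 6m - 6)    [distributive law]
= (49 - 56m - 91n + 53mn + 42n² + 15m²)(-3n - 6m - 6)    [combine like terms]
= -147n - 294m - 294 + 168mn + 336m² + 336m + 273n² + 546mn + 546n - 159mn² - 318m²n - 318mn - 126n³ - 252mn² - 252n² - 45m²n - 90m³ - 90m²    [distributive law]
= 399n + 42m - 294 + 396mn + 246m² + 21n² - 411mn² - 363m²n - 126n³ - 90m³    [combine like terms]

399n + 42m - 294 + 396mn + 246m² + 21n² - 411mn² - 363m²n - 126n³ - 90m³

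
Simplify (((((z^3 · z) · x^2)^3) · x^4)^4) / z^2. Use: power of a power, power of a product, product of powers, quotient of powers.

(((((z^3 · z) · x^2)^3) · x^4)^4) / z^2
= (((((z^3 · z) · x^2)^3)^4) · ((x^4)^4)) / z^2    [power of a product]
= ((((z^3 · z) · x^2)^12) · ((x^4)^4)) / z^2    [power of a power]
= ((((z^3 · z)^12) · ((x^2)^12)) · ((x^4)^4)) / z^2    [power of a product]
= (((((z^3)^12) · (z^12)) · ((x^2)^12)) · ((x^4)^4)) / z^2    [power of a product]
= (((z^36 · (z^12)) · ((x^2)^12)) · ((x^4)^4)) / z^2    [power of a power]
= ((z^48 · ((x^2)^12)) · ((x^4)^4)) / z^2    [product of powers]
= ((z^48 · x^24) · ((x^4)^4)) / z^2    [power of a power]
= ((z^48 · x^24) · x^16) / z^2    [power of a power]
= x^40·z^46    [quotient of powers; product of powers]

x^40·z^46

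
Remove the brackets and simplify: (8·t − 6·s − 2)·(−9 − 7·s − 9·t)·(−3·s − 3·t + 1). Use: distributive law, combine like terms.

−44·s·t + 90·t^2 − 108·t − 120·s^2·t + 222·s·t^2 + 216·t^3 − 162·s^2 + 14·s − 126·s^3 + 18

(8·t − 6·s − 2)·(−9 − 7·s − 9·t)·(−3·s − 3·t + 1)
= (−72·t − 56·s·t − 72·t^2 + 54·s + 42·s^2 + 54·s·t + 18 + 14·s + 18·t)·(−3·s − 3·t + 1)    [distributive law]
= (−54·t − 2·s·t − 72·t^2 + 68·s + 42·s^2 + 18)·(−3·s − 3·t + 1)    [combine like terms]
= 162·s·t + 162·t^2 − 54·t + 6·s^2·t + 6·s·t^2 − 2·s·t + 216·s·t^2 + 216·t^3 − 72·t^2 − 204·s^2 − 204·s·t + 68·s − 126·s^3 − 126·s^2·t + 42·s^2 − 54·s − 54·t + 18    [distributive law]
= −44·s·t + 90·t^2 − 108·t − 120·s^2·t + 222·s·t^2 + 216·t^3 − 162·s^2 + 14·s − 126·s^3 + 18    [combine like terms]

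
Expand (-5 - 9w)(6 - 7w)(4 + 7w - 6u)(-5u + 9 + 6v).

(-5 - 9w)(6 - 7w)(4 + 7w - 6u)(-5u + 9 + 6v)
= (-30 + 35w - 54w + 63w^2)(4 + 7w - 6u)(-5u + 9 + 6v)    [distributive law]
= (-30 - 19w + 63w^2)(4 + 7w - 6u)(-5u + 9 + 6v)    [combine like terms]
= (-120 - 210w + 180u - 76w - 133w^2 + 114uw + 252w^2 + 441w^3 - 378uw^2)(-5u + 9 + 6v)    [distributive law]
= (-120 - 286w + 180u + 119w^2 + 114uw + 441w^3 - 378uw^2)(-5u + 9 + 6v)    [combine like terms]
= 600u - 1080 - 720v + 1430uw - 2574w - 1716vw - 900u^2 + 1620u + 1080uv - 595uw^2 + 1071w^2 + 714vw^2 - 570u^2w + 1026uw + 684uvw - 2205uw^3 + 3969w^3 + 2646vw^3 + 1890u^2w^2 - 3402uw^2 - 2268uvw^2    [distributive law]
= 2220u - 1080 - 720v + 2456uw - 2574w - 1716vw - 900u^2 + 1080uv - 3997uw^2 + 1071w^2 + 714vw^2 - 570u^2w + 684uvw - 2205uw^3 + 3969w^3 + 2646vw^3 + 1890u^2w^2 - 2268uvw^2    [combine like terms]

2220u - 1080 - 720v + 2456uw - 2574w - 1716vw - 900u^2 + 1080uv - 3997uw^2 + 1071w^2 + 714vw^2 - 570u^2w + 684uvw - 2205uw^3 + 3969w^3 + 2646vw^3 + 1890u^2w^2 - 2268uvw^2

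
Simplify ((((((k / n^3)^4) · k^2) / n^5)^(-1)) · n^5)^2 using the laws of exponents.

((((((k / n^3)^4) · k^2) / n^5)^(-1)) · n^5)^2
= ((((((k / n^3)^4) · k^2) / n^5)^(-1))^2) · ((n^5)^2)    [power of a product]
= (((((k / n^3)^4) · k^2) / n^5)^(-2)) · ((n^5)^2)    [power of a power]
= (((((k / n^3)^4) · k^2)^(-2)) / ((n^5)^(-2))) · ((n^5)^2)    [power of a quotient]
= (((((k / n^3)^4)^(-2)) · ((k^2)^(-2))) / ((n^5)^(-2))) · ((n^5)^2)    [power of a product]
= ((((k / n^3)^(-8)) · ((k^2)^(-2))) / ((n^5)^(-2))) · ((n^5)^2)    [power of a power]
= ((((k^(-8)) / ((n^3)^(-8))) · ((k^2)^(-2))) / ((n^5)^(-2))) · ((n^5)^2)    [power of a quotient]
= (((k^(-8) / n^(-24)) · ((k^2)^(-2))) / ((n^5)^(-2))) · ((n^5)^2)    [power of a power]
= (((k^(-8) / n^(-24)) · k^(-4)) / ((n^5)^(-2))) · ((n^5)^2)    [power of a power]
= (((k^(-8) / n^(-24)) · k^(-4)) / n^(-10)) · ((n^5)^2)    [power of a power]
= (((k^(-8) / n^(-24)) · k^(-4)) / n^(-10)) · n^10    [power of a power]
= k^(-12)n^44    [quotient of powers; product of powers]

k^(-12)n^44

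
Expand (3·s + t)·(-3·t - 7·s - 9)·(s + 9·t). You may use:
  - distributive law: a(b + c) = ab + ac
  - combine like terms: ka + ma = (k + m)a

(3·s + t)·(-3·t - 7·s - 9)·(s + 9·t)
= (-9·s·t - 21·s² - 27·s - 3·t² - 7·s·t - 9·t)·(s + 9·t)    [distributive law]
= (-16·s·t - 21·s² - 27·s - 3·t² - 9·t)·(s + 9·t)    [combine like terms]
= -16·s²·t - 144·s·t² - 21·s³ - 189·s²·t - 27·s² - 243·s·t - 3·s·t² - 27·t³ - 9·s·t - 81·t²    [distributive law]
= -205·s²·t - 147·s·t² - 21·s³ - 27·s² - 252·s·t - 27·t³ - 81·t²    [combine like terms]

-205·s²·t - 147·s·t² - 21·s³ - 27·s² - 252·s·t - 27·t³ - 81·t²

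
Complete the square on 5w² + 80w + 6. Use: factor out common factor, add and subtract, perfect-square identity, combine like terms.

5(w + 8)² - 314

5w² + 80w + 6
= 5(w² + 16w) + 6    [factor out 5 from the w-terms]
= 5(w² + 16w + 64 - 64) + 6    [add and subtract 64 inside the bracket]
= 5(w + 8)² - 320 + 6    [perfect-square identity]
= 5(w + 8)² - 314    [combine constants]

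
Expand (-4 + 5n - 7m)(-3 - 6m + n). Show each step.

12 + 45m - 19n - 37mn + 5n^2 + 42m^2

(-4 + 5n - 7m)(-3 - 6m + n)
= 12 + 24m - 4n - 15n - 30mn + 5n^2 + 21m + 42m^2 - 7mn    [distributive law]
= 12 + 45m - 19n - 37mn + 5n^2 + 42m^2    [combine like terms]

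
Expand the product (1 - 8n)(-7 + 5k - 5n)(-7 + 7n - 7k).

49 - 406n + 14k - 42kn - 35k^2 + 77n^2 - 560kn^2 + 280k^2n + 280n^3

(1 - 8n)(-7 + 5k - 5n)(-7 + 7n - 7k)
= (-7 + 5k - 5n + 56n - 40kn + 40n^2)(-7 + 7n - 7k)    [distributive law]
= (-7 + 5k + 51n - 40kn + 40n^2)(-7 + 7n - 7k)    [combine like terms]
= 49 - 49n + 49k - 35k + 35kn - 35k^2 - 357n + 357n^2 - 357kn + 280kn - 280kn^2 + 280k^2n - 280n^2 + 280n^3 - 280kn^2    [distributive law]
= 49 - 406n + 14k - 42kn - 35k^2 + 77n^2 - 560kn^2 + 280k^2n + 280n^3    [combine like terms]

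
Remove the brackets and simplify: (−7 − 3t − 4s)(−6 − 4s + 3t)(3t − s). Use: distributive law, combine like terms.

(−7 − 3t − 4s)(−6 − 4s + 3t)(3t − s)
= (42 + 28s − 21t + 18t + 12st − 9t² + 24s + 16s² − 12st)(3t − s)    [distributive law]
= (42 + 52s − 3t − 9t² + 16s²)(3t − s)    [combine like terms]
= 126t − 42s + 156st − 52s² − 9t² + 3st − 27t³ + 9st² + 48s²t − 16s³    [distributive law]
= 126t − 42s + 159st − 52s² − 9t² − 27t³ + 9st² + 48s²t − 16s³    [combine like terms]

126t − 42s + 159st − 52s² − 9t² − 27t³ + 9st² + 48s²t − 16s³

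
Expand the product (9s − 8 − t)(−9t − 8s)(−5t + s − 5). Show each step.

(9s − 8 − t)(−9t − 8s)(−5t + s − 5)
= (−81st − 72s² + 72t + 64s + 9t² + 8st)(−5t + s − 5)    [distributive law]
= (−73st − 72s² + 72t + 64s + 9t²)(−5t + s − 5)    [combine like terms]
= 365st² − 73s²t + 365st + 360s²t − 72s³ + 360s² − 360t² + 72st − 360t − 320st + 64s² − 320s − 45t³ + 9st² − 45t²    [distributive law]
= 374st² + 287s²t + 117st − 72s³ + 424s² − 405t² − 360t − 320s − 45t³    [combine like terms]

374st² + 287s²t + 117st − 72s³ + 424s² − 405t² − 360t − 320s − 45t³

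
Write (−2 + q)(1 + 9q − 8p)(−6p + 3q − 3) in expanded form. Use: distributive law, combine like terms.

(−2 + q)(1 + 9q − 8p)(−6p + 3q − 3)
= (−2 − 18q + 16p + q + 9q^2 − 8pq)(−6p + 3q − 3)    [distributive law]
= (−2 − 17q + 16p + 9q^2 − 8pq)(−6p + 3q − 3)    [combine like terms]
= 12p − 6q + 6 + 102pq − 51q^2 + 51q − 96p^2 + 48pq − 48p − 54pq^2 + 27q^3 − 27q^2 + 48p^2q − 24pq^2 + 24pq    [distributive law]
= −36p + 45q + 6 + 174pq − 78q^2 − 96p^2 − 78pq^2 + 27q^3 + 48p^2q    [combine like terms]

−36p + 45q + 6 + 174pq − 78q^2 − 96p^2 − 78pq^2 + 27q^3 + 48p^2q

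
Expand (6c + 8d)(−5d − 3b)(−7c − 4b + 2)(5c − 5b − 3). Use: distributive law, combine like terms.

(6c + 8d)(−5d − 3b)(−7c − 4b + 2)(5c − 5b − 3)
= (−30cd − 18bc − 40d² − 24bd)(−7c − 4b + 2)(5c − 5b − 3)    [distributive law]
= (210c²d + 120bcd − 60cd + 126bc² + 72b²c − 36bc + 280cd² + 160bd² − 80d² + 168bcd + 96b²d − 48bd)(5c − 5b − 3)    [distributive law]
= (210c²d + 288bcd − 60cd + 126bc² + 72b²c − 36bc + 280cd² + 160bd² − 80d² + 96b²d − 48bd)(5c − 5b − 3)    [combine like terms]
= 1050c³d − 1050bc²d − 630c²d + 1440bc²d − 1440b²cd − 864bcd − 300c²d + 300bcd + 180cd + 630bc³ − 630b²c² − 378bc² + 360b²c² − 360b³c − 216b²c − 180bc² + 180b²c + 108bc + 1400c²d² − 1400bcd² − 840cd² + 800bcd² − 800b²d² − 480bd² − 400cd² + 400bd² + 240d² + 480b²cd − 480b³d − 288b²d − 240bcd + 240b²d + 144bd    [distributive law]
= 1050c³d + 390bc²d − 930c²d − 960b²cd − 804bcd + 180cd + 630bc³ − 270b²c² − 558bc² − 360b³c − 36b²c + 108bc + 1400c²d² − 600bcd² − 1240cd² − 800b²d² − 80bd² + 240d² − 480b³d − 48b²d + 144bd    [combine like terms]

1050c³d + 390bc²d − 930c²d − 960b²cd − 804bcd + 180cd + 630bc³ − 270b²c² − 558bc² − 360b³c − 36b²c + 108bc + 1400c²d² − 600bcd² − 1240cd² − 800b²d² − 80bd² + 240d² − 480b³d − 48b²d + 144bd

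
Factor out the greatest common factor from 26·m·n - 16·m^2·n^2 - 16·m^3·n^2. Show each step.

2·m·n(13 - 8·m·n - 8·m^2·n)

26·m·n - 16·m^2·n^2 - 16·m^3·n^2
= 2(13·m·n - 8·m^2·n^2 - 8·m^3·n^2)    [factor out 2]
= 2·m·n(13 - 8·m·n - 8·m^2·n)    [factor out m·n]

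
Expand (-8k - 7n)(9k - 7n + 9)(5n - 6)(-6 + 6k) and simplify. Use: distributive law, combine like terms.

(-8k - 7n)(9k - 7n + 9)(5n - 6)(-6 + 6k)
= (-72k^2 + 56kn - 72k - 63kn + 49n^2 - 63n)(5n - 6)(-6 + 6k)    [distributive law]
= (-72k^2 - 7kn - 72k + 49n^2 - 63n)(5n - 6)(-6 + 6k)    [combine like terms]
= (-360k^2n + 432k^2 - 35kn^2 + 42kn - 360kn + 432k + 245n^3 - 294n^2 - 315n^2 + 378n)(-6 + 6k)    [distributive law]
= (-360k^2n + 432k^2 - 35kn^2 - 318kn + 432k + 245n^3 - 609n^2 + 378n)(-6 + 6k)    [combine like terms]
= 2160k^2n - 2160k^3n - 2592k^2 + 2592k^3 + 210kn^2 - 210k^2n^2 + 1908kn - 1908k^2n - 2592k + 2592k^2 - 1470n^3 + 1470kn^3 + 3654n^2 - 3654kn^2 - 2268n + 2268kn    [distributive law]
= 252k^2n - 2160k^3n + 2592k^3 - 3444kn^2 - 210k^2n^2 + 4176kn - 2592k - 1470n^3 + 1470kn^3 + 3654n^2 - 2268n    [combine like terms]

252k^2n - 2160k^3n + 2592k^3 - 3444kn^2 - 210k^2n^2 + 4176kn - 2592k - 1470n^3 + 1470kn^3 + 3654n^2 - 2268n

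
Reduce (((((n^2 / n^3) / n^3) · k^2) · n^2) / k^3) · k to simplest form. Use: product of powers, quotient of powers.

(((((n^2 / n^3) / n^3) · k^2) · n^2) / k^3) · k
= ((((n^(-1) / n^3) · k^2) · n^2) / k^3) · k    [quotient of powers]
= (((n^(-4) · k^2) · n^2) / k^3) · k    [quotient of powers]
= n^(-2)    [quotient of powers; product of powers]

n^(-2)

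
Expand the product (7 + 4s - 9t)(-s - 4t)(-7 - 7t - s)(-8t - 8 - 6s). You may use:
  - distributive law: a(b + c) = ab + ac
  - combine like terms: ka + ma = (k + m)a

(7 + 4s - 9t)(-s - 4t)(-7 - 7t - s)(-8t - 8 - 6s)
= (-7s - 28t - 4s² - 16st + 9st + 36t²)(-7 - 7t - s)(-8t - 8 - 6s)    [distributive law]
= (-7s - 28t - 4s² - 7st + 36t²)(-7 - 7t - s)(-8t - 8 - 6s)    [combine like terms]
= (49s + 49st + 7s² + 196t + 196t² + 28st + 28s² + 28s²t + 4s³ + 49st + 49st² + 7s²t - 252t² - 252t³ - 36st²)(-8t - 8 - 6s)    [distributive law]
= (49s + 126st + 35s² + 196t - 56t² + 35s²t + 4s³ + 13st² - 252t³)(-8t - 8 - 6s)    [combine like terms]
= -392st - 392s - 294s² - 1008st² - 1008st - 756s²t - 280s²t - 280s² - 210s³ - 1568t² - 1568t - 1176st + 448t³ + 448t² + 336st² - 280s²t² - 280s²t - 210s³t - 32s³t - 32s³ - 24s⁴ - 104st³ - 104st² - 78s²t² + 2016t⁴ + 2016t³ + 1512st³    [distributive law]
= -2576st - 392s - 574s² - 776st² - 1316s²t - 242s³ - 1120t² - 1568t + 2464t³ - 358s²t² - 242s³t - 24s⁴ + 1408st³ + 2016t⁴    [combine like terms]

-2576st - 392s - 574s² - 776st² - 1316s²t - 242s³ - 1120t² - 1568t + 2464t³ - 358s²t² - 242s³t - 24s⁴ + 1408st³ + 2016t⁴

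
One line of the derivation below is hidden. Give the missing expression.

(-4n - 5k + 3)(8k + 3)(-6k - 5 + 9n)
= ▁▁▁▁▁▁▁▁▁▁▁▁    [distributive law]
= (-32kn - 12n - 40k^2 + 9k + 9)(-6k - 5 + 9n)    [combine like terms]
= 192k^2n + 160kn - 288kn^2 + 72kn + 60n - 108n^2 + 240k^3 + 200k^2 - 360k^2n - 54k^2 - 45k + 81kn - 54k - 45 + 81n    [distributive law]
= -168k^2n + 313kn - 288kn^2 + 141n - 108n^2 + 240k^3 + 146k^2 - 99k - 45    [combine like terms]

After distributive law, the bracketed line is:

(-32kn - 12n - 40k^2 - 15k + 24k + 9)(-6k - 5 + 9n)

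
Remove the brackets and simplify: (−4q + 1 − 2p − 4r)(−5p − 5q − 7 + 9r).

30pq + 20q² + 23q − 16qr + 9p − 7 + 37r + 10p² + 2pr − 36r²

(−4q + 1 − 2p − 4r)(−5p − 5q − 7 + 9r)
= 20pq + 20q² + 28q − 36qr − 5p − 5q − 7 + 9r + 10p² + 10pq + 14p − 18pr + 20pr + 20qr + 28r − 36r²    [distributive law]
= 30pq + 20q² + 23q − 16qr + 9p − 7 + 37r + 10p² + 2pr − 36r²    [combine like terms]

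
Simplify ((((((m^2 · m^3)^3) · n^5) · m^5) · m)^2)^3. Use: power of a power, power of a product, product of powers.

m^126·n^30

((((((m^2 · m^3)^3) · n^5) · m^5) · m)^2)^3
= (((((m^2 · m^3)^3) · n^5) · m^5) · m)^6    [power of a power]
= (((((m^2 · m^3)^3) · n^5) · m^5)^6) · (m^6)    [power of a product]
= (((((m^2 · m^3)^3) · n^5)^6) · ((m^5)^6)) · (m^6)    [power of a product]
= (((((m^2 · m^3)^3)^6) · ((n^5)^6)) · ((m^5)^6)) · (m^6)    [power of a product]
= ((((m^2 · m^3)^18) · ((n^5)^6)) · ((m^5)^6)) · (m^6)    [power of a power]
= (((((m^2)^18) · ((m^3)^18)) · ((n^5)^6)) · ((m^5)^6)) · (m^6)    [power of a product]
= (((m^36 · ((m^3)^18)) · ((n^5)^6)) · ((m^5)^6)) · (m^6)    [power of a power]
= (((m^36 · m^54) · ((n^5)^6)) · ((m^5)^6)) · (m^6)    [power of a power]
= ((m^90 · ((n^5)^6)) · ((m^5)^6)) · (m^6)    [product of powers]
= ((m^90 · n^30) · ((m^5)^6)) · (m^6)    [power of a power]
= ((m^90 · n^30) · m^30) · (m^6)    [power of a power]
= m^126·n^30    [product of powers]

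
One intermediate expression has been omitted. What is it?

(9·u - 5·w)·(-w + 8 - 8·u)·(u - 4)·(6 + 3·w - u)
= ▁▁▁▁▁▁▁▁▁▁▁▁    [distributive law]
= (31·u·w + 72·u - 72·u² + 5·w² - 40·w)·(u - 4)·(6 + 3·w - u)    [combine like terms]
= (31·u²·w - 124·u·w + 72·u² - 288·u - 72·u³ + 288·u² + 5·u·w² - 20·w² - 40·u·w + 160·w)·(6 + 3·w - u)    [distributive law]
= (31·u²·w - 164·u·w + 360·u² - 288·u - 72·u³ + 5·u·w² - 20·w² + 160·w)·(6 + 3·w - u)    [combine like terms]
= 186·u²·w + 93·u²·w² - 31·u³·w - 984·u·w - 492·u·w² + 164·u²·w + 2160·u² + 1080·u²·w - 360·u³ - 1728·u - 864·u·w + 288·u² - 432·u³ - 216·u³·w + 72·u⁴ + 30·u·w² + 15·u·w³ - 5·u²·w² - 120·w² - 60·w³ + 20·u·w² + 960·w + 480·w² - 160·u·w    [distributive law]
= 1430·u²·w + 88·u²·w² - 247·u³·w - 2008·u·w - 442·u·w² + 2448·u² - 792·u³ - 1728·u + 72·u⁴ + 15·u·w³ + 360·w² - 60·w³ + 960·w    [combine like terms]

By distributive law:

(-9·u·w + 72·u - 72·u² + 5·w² - 40·w + 40·u·w)·(u - 4)·(6 + 3·w - u)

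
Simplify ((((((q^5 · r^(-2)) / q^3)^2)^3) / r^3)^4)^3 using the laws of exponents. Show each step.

((((((q^5 · r^(-2)) / q^3)^2)^3) / r^3)^4)^3
= (((((q^5 · r^(-2)) / q^3)^2)^3) / r^3)^12    [power of a power]
= (((((q^5 · r^(-2)) / q^3)^2)^3)^12) / ((r^3)^12)    [power of a quotient]
= ((((q^5 · r^(-2)) / q^3)^2)^36) / ((r^3)^12)    [power of a power]
= (((q^5 · r^(-2)) / q^3)^72) / ((r^3)^12)    [power of a power]
= (((q^5 · r^(-2))^72) / ((q^3)^72)) / ((r^3)^12)    [power of a quotient]
= ((((q^5)^72) · ((r^(-2))^72)) / ((q^3)^72)) / ((r^3)^12)    [power of a product]
= ((q^360 · ((r^(-2))^72)) / ((q^3)^72)) / ((r^3)^12)    [power of a power]
= ((q^360 · r^(-144)) / ((q^3)^72)) / ((r^3)^12)    [power of a power]
= ((q^360 · r^(-144)) / q^216) / ((r^3)^12)    [power of a power]
= ((q^360 · r^(-144)) / q^216) / r^36    [power of a power]
= q^144·r^(-180)    [quotient of powers]

q^144·r^(-180)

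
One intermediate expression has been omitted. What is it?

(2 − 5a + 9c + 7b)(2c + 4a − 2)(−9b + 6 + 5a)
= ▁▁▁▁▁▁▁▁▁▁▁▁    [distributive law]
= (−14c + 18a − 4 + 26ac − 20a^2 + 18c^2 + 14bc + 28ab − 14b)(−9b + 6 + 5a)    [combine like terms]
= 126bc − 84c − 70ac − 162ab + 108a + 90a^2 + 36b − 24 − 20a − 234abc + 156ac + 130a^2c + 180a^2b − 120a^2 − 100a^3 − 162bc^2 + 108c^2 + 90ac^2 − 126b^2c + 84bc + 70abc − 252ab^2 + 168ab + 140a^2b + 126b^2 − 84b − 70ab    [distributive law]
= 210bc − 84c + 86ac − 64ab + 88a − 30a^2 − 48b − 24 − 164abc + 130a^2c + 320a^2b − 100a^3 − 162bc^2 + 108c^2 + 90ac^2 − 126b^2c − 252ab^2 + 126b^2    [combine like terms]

Applying distributive law to the line above:

(4c + 8a − 4 − 10ac − 20a^2 + 10a + 18c^2 + 36ac − 18c + 14bc + 28ab − 14b)(−9b + 6 + 5a)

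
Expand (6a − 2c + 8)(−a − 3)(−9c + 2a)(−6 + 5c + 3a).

(6a − 2c + 8)(−a − 3)(−9c + 2a)(−6 + 5c + 3a)
= (−6a^2 − 18a + 2ac + 6c − 8a − 24)(−9c + 2a)(−6 + 5c + 3a)    [distributive law]
= (−6a^2 − 26a + 2ac + 6c − 24)(−9c + 2a)(−6 + 5c + 3a)    [combine like terms]
= (54a^2c − 12a^3 + 234ac − 52a^2 − 18ac^2 + 4a^2c − 54c^2 + 12ac + 216c − 48a)(−6 + 5c + 3a)    [distributive law]
= (58a^2c − 12a^3 + 246ac − 52a^2 − 18ac^2 − 54c^2 + 216c − 48a)(−6 + 5c + 3a)    [combine like terms]
= −348a^2c + 290a^2c^2 + 174a^3c + 72a^3 − 60a^3c − 36a^4 − 1476ac + 1230ac^2 + 738a^2c + 312a^2 − 260a^2c − 156a^3 + 108ac^2 − 90ac^3 − 54a^2c^2 + 324c^2 − 270c^3 − 162ac^2 − 1296c + 1080c^2 + 648ac + 288a − 240ac − 144a^2    [distributive law]
= 130a^2c + 236a^2c^2 + 114a^3c − 84a^3 − 36a^4 − 1068ac + 1176ac^2 + 168a^2 − 90ac^3 + 1404c^2 − 270c^3 − 1296c + 288a    [combine like terms]

130a^2c + 236a^2c^2 + 114a^3c − 84a^3 − 36a^4 − 1068ac + 1176ac^2 + 168a^2 − 90ac^3 + 1404c^2 − 270c^3 − 1296c + 288a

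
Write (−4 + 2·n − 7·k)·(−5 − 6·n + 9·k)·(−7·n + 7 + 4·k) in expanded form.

−42·n + 140 + 73·k − 182·n² + 483·k·n − 445·k² + 84·n³ − 468·k·n² + 681·k²·n − 252·k³

(−4 + 2·n − 7·k)·(−5 − 6·n + 9·k)·(−7·n + 7 + 4·k)
= (20 + 24·n − 36·k − 10·n − 12·n² + 18·k·n + 35·k + 42·k·n − 63·k²)·(−7·n + 7 + 4·k)    [distributive law]
= (20 + 14·n − k − 12·n² + 60·k·n − 63·k²)·(−7·n + 7 + 4·k)    [combine like terms]
= −140·n + 140 + 80·k − 98·n² + 98·n + 56·k·n + 7·k·n − 7·k − 4·k² + 84·n³ − 84·n² − 48·k·n² − 420·k·n² + 420·k·n + 240·k²·n + 441·k²·n − 441·k² − 252·k³    [distributive law]
= −42·n + 140 + 73·k − 182·n² + 483·k·n − 445·k² + 84·n³ − 468·k·n² + 681·k²·n − 252·k³    [combine like terms]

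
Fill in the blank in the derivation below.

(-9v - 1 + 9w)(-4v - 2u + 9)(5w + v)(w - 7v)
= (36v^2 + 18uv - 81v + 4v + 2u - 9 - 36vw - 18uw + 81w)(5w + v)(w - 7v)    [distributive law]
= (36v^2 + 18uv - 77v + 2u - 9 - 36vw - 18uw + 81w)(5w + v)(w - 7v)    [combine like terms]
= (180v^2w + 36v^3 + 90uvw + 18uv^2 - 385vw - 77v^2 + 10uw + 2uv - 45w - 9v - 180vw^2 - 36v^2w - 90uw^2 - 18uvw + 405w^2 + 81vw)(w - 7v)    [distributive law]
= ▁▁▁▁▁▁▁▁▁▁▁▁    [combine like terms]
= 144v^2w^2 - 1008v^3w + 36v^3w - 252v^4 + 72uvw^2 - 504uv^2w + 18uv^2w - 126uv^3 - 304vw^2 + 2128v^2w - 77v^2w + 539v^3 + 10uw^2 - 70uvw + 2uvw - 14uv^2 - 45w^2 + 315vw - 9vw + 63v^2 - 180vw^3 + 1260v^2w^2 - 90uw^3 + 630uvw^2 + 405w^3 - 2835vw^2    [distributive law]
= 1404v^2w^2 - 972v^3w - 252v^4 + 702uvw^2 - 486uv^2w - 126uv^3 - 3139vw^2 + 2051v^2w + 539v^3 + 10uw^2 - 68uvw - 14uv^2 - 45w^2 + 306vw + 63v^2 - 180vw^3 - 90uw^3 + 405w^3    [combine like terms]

After combine like terms, the bracketed line is:

(144v^2w + 36v^3 + 72uvw + 18uv^2 - 304vw - 77v^2 + 10uw + 2uv - 45w - 9v - 180vw^2 - 90uw^2 + 405w^2)(w - 7v)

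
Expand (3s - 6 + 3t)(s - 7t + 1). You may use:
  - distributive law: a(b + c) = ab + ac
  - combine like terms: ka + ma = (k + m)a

(3s - 6 + 3t)(s - 7t + 1)
= 3s² - 21st + 3s - 6s + 42t - 6 + 3st - 21t² + 3t    [distributive law]
= 3s² - 18st - 3s + 45t - 6 - 21t²    [combine like terms]

3s² - 18st - 3s + 45t - 6 - 21t²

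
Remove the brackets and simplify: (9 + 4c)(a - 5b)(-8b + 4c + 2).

-72ab + 44ac + 18a + 360b^2 - 220bc - 90b - 32abc + 16ac^2 + 160b^2c - 80bc^2

(9 + 4c)(a - 5b)(-8b + 4c + 2)
= (9a - 45b + 4ac - 20bc)(-8b + 4c + 2)    [distributive law]
= -72ab + 36ac + 18a + 360b^2 - 180bc - 90b - 32abc + 16ac^2 + 8ac + 160b^2c - 80bc^2 - 40bc    [distributive law]
= -72ab + 44ac + 18a + 360b^2 - 220bc - 90b - 32abc + 16ac^2 + 160b^2c - 80bc^2    [combine like terms]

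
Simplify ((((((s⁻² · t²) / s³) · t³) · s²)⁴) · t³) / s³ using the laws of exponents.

((((((s⁻² · t²) / s³) · t³) · s²)⁴) · t³) / s³
= ((((((s⁻² · t²) / s³) · t³)⁴) · ((s²)⁴)) · t³) / s³    [power of a product]
= ((((((s⁻² · t²) / s³)⁴) · ((t³)⁴)) · ((s²)⁴)) · t³) / s³    [power of a product]
= ((((((s⁻² · t²)⁴) / ((s³)⁴)) · ((t³)⁴)) · ((s²)⁴)) · t³) / s³    [power of a quotient]
= (((((((s⁻²)⁴) · ((t²)⁴)) / ((s³)⁴)) · ((t³)⁴)) · ((s²)⁴)) · t³) / s³    [power of a product]
= (((((s⁻⁸ · ((t²)⁴)) / ((s³)⁴)) · ((t³)⁴)) · ((s²)⁴)) · t³) / s³    [power of a power]
= (((((s⁻⁸ · t⁸) / ((s³)⁴)) · ((t³)⁴)) · ((s²)⁴)) · t³) / s³    [power of a power]
= (((((s⁻⁸ · t⁸) / s¹²) · ((t³)⁴)) · ((s²)⁴)) · t³) / s³    [power of a power]
= (((((s⁻⁸ · t⁸) / s¹²) · t¹²) · ((s²)⁴)) · t³) / s³    [power of a power]
= (((((s⁻⁸ · t⁸) / s¹²) · t¹²) · s⁸) · t³) / s³    [power of a power]
= s⁻¹⁵t²³    [quotient of powers; product of powers]

s⁻¹⁵t²³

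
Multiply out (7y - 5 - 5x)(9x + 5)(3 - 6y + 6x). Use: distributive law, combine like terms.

(7y - 5 - 5x)(9x + 5)(3 - 6y + 6x)
= (63xy + 35y - 45x - 25 - 45x^2 - 25x)(3 - 6y + 6x)    [distributive law]
= (63xy + 35y - 70x - 25 - 45x^2)(3 - 6y + 6x)    [combine like terms]
= 189xy - 378xy^2 + 378x^2y + 105y - 210y^2 + 210xy - 210x + 420xy - 420x^2 - 75 + 150y - 150x - 135x^2 + 270x^2y - 270x^3    [distributive law]
= 819xy - 378xy^2 + 648x^2y + 255y - 210y^2 - 360x - 555x^2 - 75 - 270x^3    [combine like terms]

819xy - 378xy^2 + 648x^2y + 255y - 210y^2 - 360x - 555x^2 - 75 - 270x^3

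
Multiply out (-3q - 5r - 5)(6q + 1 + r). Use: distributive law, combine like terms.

-18q² - 33q - 33qr - 10r - 5r² - 5

(-3q - 5r - 5)(6q + 1 + r)
= -18q² - 3q - 3qr - 30qr - 5r - 5r² - 30q - 5 - 5r    [distributive law]
= -18q² - 33q - 33qr - 10r - 5r² - 5    [combine like terms]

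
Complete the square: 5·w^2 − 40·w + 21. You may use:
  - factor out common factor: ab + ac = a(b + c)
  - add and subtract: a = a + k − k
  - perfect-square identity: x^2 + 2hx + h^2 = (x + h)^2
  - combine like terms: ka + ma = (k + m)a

5·w^2 − 40·w + 21
= 5(w^2 − 8·w) + 21    [factor out 5 from the w-terms]
= 5(w^2 − 8·w + 16 − 16) + 21    [add and subtract 16 inside the bracket]
= 5(w − 4)^2 − 80 + 21    [perfect-square identity]
= 5(w − 4)^2 − 59    [combine constants]

5(w − 4)^2 − 59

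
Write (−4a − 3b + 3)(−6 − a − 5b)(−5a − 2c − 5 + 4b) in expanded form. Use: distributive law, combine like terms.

−125a^2 − 42ac − 15a − 46ab − 20a^3 − 8a^2c − 99a^2b − 46abc + 17ab^2 − 6bc − 87b − 63b^2 − 30b^2c + 60b^3 + 36c + 90

(−4a − 3b + 3)(−6 − a − 5b)(−5a − 2c − 5 + 4b)
= (24a + 4a^2 + 20ab + 18b + 3ab + 15b^2 − 18 − 3a − 15b)(−5a − 2c − 5 + 4b)    [distributive law]
= (21a + 4a^2 + 23ab + 3b + 15b^2 − 18)(−5a − 2c − 5 + 4b)    [combine like terms]
= −105a^2 − 42ac − 105a + 84ab − 20a^3 − 8a^2c − 20a^2 + 16a^2b − 115a^2b − 46abc − 115ab + 92ab^2 − 15ab − 6bc − 15b + 12b^2 − 75ab^2 − 30b^2c − 75b^2 + 60b^3 + 90a + 36c + 90 − 72b    [distributive law]
= −125a^2 − 42ac − 15a − 46ab − 20a^3 − 8a^2c − 99a^2b − 46abc + 17ab^2 − 6bc − 87b − 63b^2 − 30b^2c + 60b^3 + 36c + 90    [combine like terms]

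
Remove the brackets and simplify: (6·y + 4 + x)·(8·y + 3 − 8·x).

48·y^2 + 50·y − 40·x·y + 12 − 29·x − 8·x^2

(6·y + 4 + x)·(8·y + 3 − 8·x)
= 48·y^2 + 18·y − 48·x·y + 32·y + 12 − 32·x + 8·x·y + 3·x − 8·x^2    [distributive law]
= 48·y^2 + 50·y − 40·x·y + 12 − 29·x − 8·x^2    [combine like terms]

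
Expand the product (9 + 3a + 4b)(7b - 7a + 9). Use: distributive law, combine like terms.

(9 + 3a + 4b)(7b - 7a + 9)
= 63b - 63a + 81 + 21ab - 21a^2 + 27a + 28b^2 - 28ab + 36b    [distributive law]
= 99b - 36a + 81 - 7ab - 21a^2 + 28b^2    [combine like terms]

99b - 36a + 81 - 7ab - 21a^2 + 28b^2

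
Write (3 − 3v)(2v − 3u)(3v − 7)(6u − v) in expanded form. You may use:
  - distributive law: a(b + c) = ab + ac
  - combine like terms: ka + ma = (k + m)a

(3 − 3v)(2v − 3u)(3v − 7)(6u − v)
= (6v − 9u − 6v^2 + 9uv)(3v − 7)(6u − v)    [distributive law]
= (18v^2 − 42v − 27uv + 63u − 18v^3 + 42v^2 + 27uv^2 − 63uv)(6u − v)    [distributive law]
= (60v^2 − 42v − 90uv + 63u − 18v^3 + 27uv^2)(6u − v)    [combine like terms]
= 360uv^2 − 60v^3 − 252uv + 42v^2 − 540u^2v + 90uv^2 + 378u^2 − 63uv − 108uv^3 + 18v^4 + 162u^2v^2 − 27uv^3    [distributive law]
= 450uv^2 − 60v^3 − 315uv + 42v^2 − 540u^2v + 378u^2 − 135uv^3 + 18v^4 + 162u^2v^2    [combine like terms]

450uv^2 − 60v^3 − 315uv + 42v^2 − 540u^2v + 378u^2 − 135uv^3 + 18v^4 + 162u^2v^2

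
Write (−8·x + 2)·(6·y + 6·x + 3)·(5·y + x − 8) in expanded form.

(−8·x + 2)·(6·y + 6·x + 3)·(5·y + x − 8)
= (−48·x·y − 48·x² − 24·x + 12·y + 12·x + 6)·(5·y + x − 8)    [distributive law]
= (−48·x·y − 48·x² − 12·x + 12·y + 6)·(5·y + x − 8)    [combine like terms]
= −240·x·y² − 48·x²·y + 384·x·y − 240·x²·y − 48·x³ + 384·x² − 60·x·y − 12·x² + 96·x + 60·y² + 12·x·y − 96·y + 30·y + 6·x − 48    [distributive law]
= −240·x·y² − 288·x²·y + 336·x·y − 48·x³ + 372·x² + 102·x + 60·y² − 66·y − 48    [combine like terms]

−240·x·y² − 288·x²·y + 336·x·y − 48·x³ + 372·x² + 102·x + 60·y² − 66·y − 48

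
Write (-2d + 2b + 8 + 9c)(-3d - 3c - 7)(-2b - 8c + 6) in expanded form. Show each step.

(-2d + 2b + 8 + 9c)(-3d - 3c - 7)(-2b - 8c + 6)
= (6d^2 + 6cd + 14d - 6bd - 6bc - 14b - 24d - 24c - 56 - 27cd - 27c^2 - 63c)(-2b - 8c + 6)    [distributive law]
= (6d^2 - 21cd - 10d - 6bd - 6bc - 14b - 87c - 56 - 27c^2)(-2b - 8c + 6)    [combine like terms]
= -12bd^2 - 48cd^2 + 36d^2 + 42bcd + 168c^2d - 126cd + 20bd + 80cd - 60d + 12b^2d + 48bcd - 36bd + 12b^2c + 48bc^2 - 36bc + 28b^2 + 112bc - 84b + 174bc + 696c^2 - 522c + 112b + 448c - 336 + 54bc^2 + 216c^3 - 162c^2    [distributive law]
= -12bd^2 - 48cd^2 + 36d^2 + 90bcd + 168c^2d - 46cd - 16bd - 60d + 12b^2d + 12b^2c + 102bc^2 + 250bc + 28b^2 + 28b + 534c^2 - 74c - 336 + 216c^3    [combine like terms]

-12bd^2 - 48cd^2 + 36d^2 + 90bcd + 168c^2d - 46cd - 16bd - 60d + 12b^2d + 12b^2c + 102bc^2 + 250bc + 28b^2 + 28b + 534c^2 - 74c - 336 + 216c^3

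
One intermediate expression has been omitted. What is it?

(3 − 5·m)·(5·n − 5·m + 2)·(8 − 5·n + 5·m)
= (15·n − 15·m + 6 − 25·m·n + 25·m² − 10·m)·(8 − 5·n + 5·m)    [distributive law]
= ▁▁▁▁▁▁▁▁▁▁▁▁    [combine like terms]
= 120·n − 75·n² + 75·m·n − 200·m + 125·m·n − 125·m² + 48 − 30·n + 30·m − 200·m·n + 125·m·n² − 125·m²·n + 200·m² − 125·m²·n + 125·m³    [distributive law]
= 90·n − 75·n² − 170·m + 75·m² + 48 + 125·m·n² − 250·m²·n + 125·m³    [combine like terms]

After combine like terms, the bracketed line is:

(15·n − 25·m + 6 − 25·m·n + 25·m²)·(8 − 5·n + 5·m)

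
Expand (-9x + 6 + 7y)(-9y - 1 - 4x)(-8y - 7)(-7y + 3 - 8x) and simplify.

-1064xy³ - 6947xy² + 5408x²y² - 5288xy + 2908x²y - 21x - 1596x² + 2304x³y + 2016x³ - 4991y³ - 538y² + 1131y + 126 - 3528y⁴

(-9x + 6 + 7y)(-9y - 1 - 4x)(-8y - 7)(-7y + 3 - 8x)
= (81xy + 9x + 36x² - 54y - 6 - 24x - 63y² - 7y - 28xy)(-8y - 7)(-7y + 3 - 8x)    [distributive law]
= (53xy - 15x + 36x² - 61y - 6 - 63y²)(-8y - 7)(-7y + 3 - 8x)    [combine like terms]
= (-424xy² - 371xy + 120xy + 105x - 288x²y - 252x² + 488y² + 427y + 48y + 42 + 504y³ + 441y²)(-7y + 3 - 8x)    [distributive law]
= (-424xy² - 251xy + 105x - 288x²y - 252x² + 929y² + 475y + 42 + 504y³)(-7y + 3 - 8x)    [combine like terms]
= 2968xy³ - 1272xy² + 3392x²y² + 1757xy² - 753xy + 2008x²y - 735xy + 315x - 840x² + 2016x²y² - 864x²y + 2304x³y + 1764x²y - 756x² + 2016x³ - 6503y³ + 2787y² - 7432xy² - 3325y² + 1425y - 3800xy - 294y + 126 - 336x - 3528y⁴ + 1512y³ - 4032xy³    [distributive law]
= -1064xy³ - 6947xy² + 5408x²y² - 5288xy + 2908x²y - 21x - 1596x² + 2304x³y + 2016x³ - 4991y³ - 538y² + 1131y + 126 - 3528y⁴    [combine like terms]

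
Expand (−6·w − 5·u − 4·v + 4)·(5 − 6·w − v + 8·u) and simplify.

(−6·w − 5·u − 4·v + 4)·(5 − 6·w − v + 8·u)
= −30·w + 36·w^2 + 6·v·w − 48·u·w − 25·u + 30·u·w + 5·u·v − 40·u^2 − 20·v + 24·v·w + 4·v^2 − 32·u·v + 20 − 24·w − 4·v + 32·u    [distributive law]
= −54·w + 36·w^2 + 30·v·w − 18·u·w + 7·u − 27·u·v − 40·u^2 − 24·v + 4·v^2 + 20    [combine like terms]

−54·w + 36·w^2 + 30·v·w − 18·u·w + 7·u − 27·u·v − 40·u^2 − 24·v + 4·v^2 + 20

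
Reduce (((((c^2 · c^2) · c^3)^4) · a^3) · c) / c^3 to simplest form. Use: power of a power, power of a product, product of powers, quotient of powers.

(((((c^2 · c^2) · c^3)^4) · a^3) · c) / c^3
= (((((c^2 · c^2)^4) · ((c^3)^4)) · a^3) · c) / c^3    [power of a product]
= ((((((c^2)^4) · ((c^2)^4)) · ((c^3)^4)) · a^3) · c) / c^3    [power of a product]
= ((((c^8 · ((c^2)^4)) · ((c^3)^4)) · a^3) · c) / c^3    [power of a power]
= ((((c^8 · c^8) · ((c^3)^4)) · a^3) · c) / c^3    [power of a power]
= (((c^16 · ((c^3)^4)) · a^3) · c) / c^3    [product of powers]
= (((c^16 · c^12) · a^3) · c) / c^3    [power of a power]
= ((c^28 · a^3) · c) / c^3    [product of powers]
= a^3c^26    [quotient of powers; product of powers]

a^3c^26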